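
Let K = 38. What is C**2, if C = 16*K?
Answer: 369664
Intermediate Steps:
C = 608 (C = 16*38 = 608)
C**2 = 608**2 = 369664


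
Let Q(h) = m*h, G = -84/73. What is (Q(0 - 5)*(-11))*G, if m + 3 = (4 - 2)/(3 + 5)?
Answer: 12705/73 ≈ 174.04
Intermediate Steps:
G = -84/73 (G = -84*1/73 = -84/73 ≈ -1.1507)
m = -11/4 (m = -3 + (4 - 2)/(3 + 5) = -3 + 2/8 = -3 + 2*(1/8) = -3 + 1/4 = -11/4 ≈ -2.7500)
Q(h) = -11*h/4
(Q(0 - 5)*(-11))*G = (-11*(0 - 5)/4*(-11))*(-84/73) = (-11/4*(-5)*(-11))*(-84/73) = ((55/4)*(-11))*(-84/73) = -605/4*(-84/73) = 12705/73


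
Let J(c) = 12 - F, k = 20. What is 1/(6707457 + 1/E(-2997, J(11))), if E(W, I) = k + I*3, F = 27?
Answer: 25/167686424 ≈ 1.4909e-7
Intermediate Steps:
J(c) = -15 (J(c) = 12 - 1*27 = 12 - 27 = -15)
E(W, I) = 20 + 3*I (E(W, I) = 20 + I*3 = 20 + 3*I)
1/(6707457 + 1/E(-2997, J(11))) = 1/(6707457 + 1/(20 + 3*(-15))) = 1/(6707457 + 1/(20 - 45)) = 1/(6707457 + 1/(-25)) = 1/(6707457 - 1/25) = 1/(167686424/25) = 25/167686424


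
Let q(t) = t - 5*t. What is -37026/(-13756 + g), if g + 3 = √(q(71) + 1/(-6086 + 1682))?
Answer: 2243576992536/833722847461 + 74052*I*√1377061437/833722847461 ≈ 2.691 + 0.003296*I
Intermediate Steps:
q(t) = -4*t
g = -3 + I*√1377061437/2202 (g = -3 + √(-4*71 + 1/(-6086 + 1682)) = -3 + √(-284 + 1/(-4404)) = -3 + √(-284 - 1/4404) = -3 + √(-1250737/4404) = -3 + I*√1377061437/2202 ≈ -3.0 + 16.852*I)
-37026/(-13756 + g) = -37026/(-13756 + (-3 + I*√1377061437/2202)) = -37026/(-13759 + I*√1377061437/2202)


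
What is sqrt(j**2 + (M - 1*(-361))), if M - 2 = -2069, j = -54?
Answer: 11*sqrt(10) ≈ 34.785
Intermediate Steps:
M = -2067 (M = 2 - 2069 = -2067)
sqrt(j**2 + (M - 1*(-361))) = sqrt((-54)**2 + (-2067 - 1*(-361))) = sqrt(2916 + (-2067 + 361)) = sqrt(2916 - 1706) = sqrt(1210) = 11*sqrt(10)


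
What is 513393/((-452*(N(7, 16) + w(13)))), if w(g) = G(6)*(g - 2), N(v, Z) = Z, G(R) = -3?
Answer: 513393/7684 ≈ 66.813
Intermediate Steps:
w(g) = 6 - 3*g (w(g) = -3*(g - 2) = -3*(-2 + g) = 6 - 3*g)
513393/((-452*(N(7, 16) + w(13)))) = 513393/((-452*(16 + (6 - 3*13)))) = 513393/((-452*(16 + (6 - 39)))) = 513393/((-452*(16 - 33))) = 513393/((-452*(-17))) = 513393/7684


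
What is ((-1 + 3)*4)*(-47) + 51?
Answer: -325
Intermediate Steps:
((-1 + 3)*4)*(-47) + 51 = (2*4)*(-47) + 51 = 8*(-47) + 51 = -376 + 51 = -325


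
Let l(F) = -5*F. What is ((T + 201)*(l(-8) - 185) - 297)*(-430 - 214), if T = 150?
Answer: 32967648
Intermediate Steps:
((T + 201)*(l(-8) - 185) - 297)*(-430 - 214) = ((150 + 201)*(-5*(-8) - 185) - 297)*(-430 - 214) = (351*(40 - 185) - 297)*(-644) = (351*(-145) - 297)*(-644) = (-50895 - 297)*(-644) = -51192*(-644) = 32967648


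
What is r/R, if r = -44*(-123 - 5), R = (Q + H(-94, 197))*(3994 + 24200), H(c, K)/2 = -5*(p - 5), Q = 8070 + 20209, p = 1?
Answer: 2816/399212943 ≈ 7.0539e-6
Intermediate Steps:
Q = 28279
H(c, K) = 40 (H(c, K) = 2*(-5*(1 - 5)) = 2*(-5*(-4)) = 2*20 = 40)
R = 798425886 (R = (28279 + 40)*(3994 + 24200) = 28319*28194 = 798425886)
r = 5632 (r = -44*(-128) = 5632)
r/R = 5632/798425886 = 5632*(1/798425886) = 2816/399212943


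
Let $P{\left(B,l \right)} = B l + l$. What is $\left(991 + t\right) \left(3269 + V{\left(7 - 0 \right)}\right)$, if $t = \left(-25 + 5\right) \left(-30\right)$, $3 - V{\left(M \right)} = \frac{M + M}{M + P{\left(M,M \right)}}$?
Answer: $\frac{46848586}{9} \approx 5.2054 \cdot 10^{6}$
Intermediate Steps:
$P{\left(B,l \right)} = l + B l$
$V{\left(M \right)} = 3 - \frac{2 M}{M + M \left(1 + M\right)}$ ($V{\left(M \right)} = 3 - \frac{M + M}{M + M \left(1 + M\right)} = 3 - \frac{2 M}{M + M \left(1 + M\right)}$)
$t = 600$ ($t = \left(-20\right) \left(-30\right) = 600$)
$\left(991 + t\right) \left(3269 + V{\left(7 - 0 \right)}\right) = \left(991 + 600\right) \left(3269 + \frac{4 + 3 \left(7 - 0\right)}{2 + \left(7 - 0\right)}\right) = 1591 \left(3269 + \frac{4 + 3 \left(7 + 0\right)}{2 + \left(7 + 0\right)}\right) = 1591 \left(3269 + \frac{4 + 3 \cdot 7}{2 + 7}\right) = 1591 \left(3269 + \frac{4 + 21}{9}\right) = 1591 \left(3269 + \frac{1}{9} \cdot 25\right) = 1591 \left(3269 + \frac{25}{9}\right) = 1591 \cdot \frac{29446}{9} = \frac{46848586}{9}$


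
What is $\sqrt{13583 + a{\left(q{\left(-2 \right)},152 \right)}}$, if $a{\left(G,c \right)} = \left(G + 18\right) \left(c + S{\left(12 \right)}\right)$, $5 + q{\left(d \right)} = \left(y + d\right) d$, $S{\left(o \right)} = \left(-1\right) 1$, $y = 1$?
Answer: $2 \sqrt{3962} \approx 125.89$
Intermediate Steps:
$S{\left(o \right)} = -1$
$q{\left(d \right)} = -5 + d \left(1 + d\right)$ ($q{\left(d \right)} = -5 + \left(1 + d\right) d = -5 + d \left(1 + d\right)$)
$a{\left(G,c \right)} = \left(-1 + c\right) \left(18 + G\right)$ ($a{\left(G,c \right)} = \left(G + 18\right) \left(c - 1\right) = \left(18 + G\right) \left(-1 + c\right) = \left(-1 + c\right) \left(18 + G\right)$)
$\sqrt{13583 + a{\left(q{\left(-2 \right)},152 \right)}} = \sqrt{13583 + \left(-18 - \left(-5 - 2 + \left(-2\right)^{2}\right) + 18 \cdot 152 + \left(-5 - 2 + \left(-2\right)^{2}\right) 152\right)} = \sqrt{13583 + \left(-18 - \left(-5 - 2 + 4\right) + 2736 + \left(-5 - 2 + 4\right) 152\right)} = \sqrt{13583 - -2265} = \sqrt{13583 + \left(-18 + 3 + 2736 - 456\right)} = \sqrt{13583 + 2265} = \sqrt{15848} = 2 \sqrt{3962}$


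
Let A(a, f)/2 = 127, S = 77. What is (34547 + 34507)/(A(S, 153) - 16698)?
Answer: -34527/8222 ≈ -4.1993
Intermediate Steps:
A(a, f) = 254 (A(a, f) = 2*127 = 254)
(34547 + 34507)/(A(S, 153) - 16698) = (34547 + 34507)/(254 - 16698) = 69054/(-16444) = 69054*(-1/16444) = -34527/8222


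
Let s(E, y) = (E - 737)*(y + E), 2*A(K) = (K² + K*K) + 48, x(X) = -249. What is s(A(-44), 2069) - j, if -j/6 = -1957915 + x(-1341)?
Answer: -6821517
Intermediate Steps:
A(K) = 24 + K² (A(K) = ((K² + K*K) + 48)/2 = ((K² + K²) + 48)/2 = (2*K² + 48)/2 = (48 + 2*K²)/2 = 24 + K²)
j = 11748984 (j = -6*(-1957915 - 249) = -6*(-1958164) = 11748984)
s(E, y) = (-737 + E)*(E + y)
s(A(-44), 2069) - j = ((24 + (-44)²)² - 737*(24 + (-44)²) - 737*2069 + (24 + (-44)²)*2069) - 1*11748984 = ((24 + 1936)² - 737*(24 + 1936) - 1524853 + (24 + 1936)*2069) - 11748984 = (1960² - 737*1960 - 1524853 + 1960*2069) - 11748984 = (3841600 - 1444520 - 1524853 + 4055240) - 11748984 = 4927467 - 11748984 = -6821517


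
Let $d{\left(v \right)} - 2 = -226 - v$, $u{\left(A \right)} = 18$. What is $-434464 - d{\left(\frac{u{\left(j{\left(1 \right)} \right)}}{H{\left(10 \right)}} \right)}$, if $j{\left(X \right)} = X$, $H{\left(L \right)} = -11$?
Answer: $- \frac{4776658}{11} \approx -4.3424 \cdot 10^{5}$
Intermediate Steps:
$d{\left(v \right)} = -224 - v$ ($d{\left(v \right)} = 2 - \left(226 + v\right) = -224 - v$)
$-434464 - d{\left(\frac{u{\left(j{\left(1 \right)} \right)}}{H{\left(10 \right)}} \right)} = -434464 - \left(-224 - \frac{18}{-11}\right) = -434464 - \left(-224 - 18 \left(- \frac{1}{11}\right)\right) = -434464 - \left(-224 - - \frac{18}{11}\right) = -434464 - \left(-224 + \frac{18}{11}\right) = -434464 - - \frac{2446}{11} = -434464 + \frac{2446}{11} = - \frac{4776658}{11}$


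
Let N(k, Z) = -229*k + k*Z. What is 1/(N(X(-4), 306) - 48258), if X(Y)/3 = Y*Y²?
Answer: -1/63042 ≈ -1.5862e-5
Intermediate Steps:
X(Y) = 3*Y³ (X(Y) = 3*(Y*Y²) = 3*Y³)
N(k, Z) = -229*k + Z*k
1/(N(X(-4), 306) - 48258) = 1/((3*(-4)³)*(-229 + 306) - 48258) = 1/((3*(-64))*77 - 48258) = 1/(-192*77 - 48258) = 1/(-14784 - 48258) = 1/(-63042) = -1/63042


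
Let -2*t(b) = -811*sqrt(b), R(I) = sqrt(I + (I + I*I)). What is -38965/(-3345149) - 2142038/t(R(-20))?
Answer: 38965/3345149 - 2142038*2**(1/4)*sqrt(3)*5**(3/4)/12165 ≈ -1212.7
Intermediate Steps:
R(I) = sqrt(I**2 + 2*I) (R(I) = sqrt(I + (I + I**2)) = sqrt(I**2 + 2*I))
t(b) = 811*sqrt(b)/2 (t(b) = -(-811)*sqrt(b)/2 = 811*sqrt(b)/2)
-38965/(-3345149) - 2142038/t(R(-20)) = -38965/(-3345149) - 2142038*2**(1/4)*sqrt(3)*5**(3/4)/12165 = -38965*(-1/3345149) - 2142038*2**(1/4)*sqrt(3)*5**(3/4)/12165 = 38965/3345149 - 2142038*sqrt(3)*250**(1/4)/12165 = 38965/3345149 - 2142038*2**(1/4)*sqrt(3)*5**(3/4)/12165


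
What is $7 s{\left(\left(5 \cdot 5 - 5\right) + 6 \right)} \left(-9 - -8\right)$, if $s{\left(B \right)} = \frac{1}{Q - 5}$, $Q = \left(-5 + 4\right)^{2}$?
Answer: $\frac{7}{4} \approx 1.75$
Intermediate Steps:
$Q = 1$ ($Q = \left(-1\right)^{2} = 1$)
$s{\left(B \right)} = - \frac{1}{4}$ ($s{\left(B \right)} = \frac{1}{1 - 5} = \frac{1}{-4} = - \frac{1}{4}$)
$7 s{\left(\left(5 \cdot 5 - 5\right) + 6 \right)} \left(-9 - -8\right) = 7 \left(- \frac{1}{4}\right) \left(-9 - -8\right) = - \frac{7 \left(-9 + 8\right)}{4} = \left(- \frac{7}{4}\right) \left(-1\right) = \frac{7}{4}$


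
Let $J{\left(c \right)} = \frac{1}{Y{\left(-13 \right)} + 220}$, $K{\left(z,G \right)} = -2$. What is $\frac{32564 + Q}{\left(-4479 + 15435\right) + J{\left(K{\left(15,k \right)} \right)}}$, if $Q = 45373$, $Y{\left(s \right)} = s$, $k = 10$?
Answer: $\frac{16132959}{2267893} \approx 7.1136$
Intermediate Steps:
$J{\left(c \right)} = \frac{1}{207}$ ($J{\left(c \right)} = \frac{1}{-13 + 220} = \frac{1}{207}$)
$\frac{32564 + Q}{\left(-4479 + 15435\right) + J{\left(K{\left(15,k \right)} \right)}} = \frac{32564 + 45373}{\left(-4479 + 15435\right) + \frac{1}{207}} = \frac{77937}{10956 + \frac{1}{207}} = \frac{77937}{\frac{2267893}{207}} = 77937 \cdot \frac{207}{2267893} = \frac{16132959}{2267893}$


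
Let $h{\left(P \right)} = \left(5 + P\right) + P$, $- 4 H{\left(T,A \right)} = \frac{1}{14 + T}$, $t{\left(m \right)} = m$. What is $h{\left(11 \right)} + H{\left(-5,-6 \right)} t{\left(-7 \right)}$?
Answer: $\frac{979}{36} \approx 27.194$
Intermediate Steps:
$H{\left(T,A \right)} = - \frac{1}{4 \left(14 + T\right)}$
$h{\left(P \right)} = 5 + 2 P$
$h{\left(11 \right)} + H{\left(-5,-6 \right)} t{\left(-7 \right)} = \left(5 + 2 \cdot 11\right) + - \frac{1}{56 + 4 \left(-5\right)} \left(-7\right) = \left(5 + 22\right) + - \frac{1}{56 - 20} \left(-7\right) = 27 + - \frac{1}{36} \left(-7\right) = 27 + \left(-1\right) \frac{1}{36} \left(-7\right) = 27 - - \frac{7}{36} = 27 + \frac{7}{36} = \frac{979}{36}$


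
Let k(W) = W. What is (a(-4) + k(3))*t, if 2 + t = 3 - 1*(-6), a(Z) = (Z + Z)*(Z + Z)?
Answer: 469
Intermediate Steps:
a(Z) = 4*Z**2 (a(Z) = (2*Z)*(2*Z) = 4*Z**2)
t = 7 (t = -2 + (3 - 1*(-6)) = -2 + (3 + 6) = -2 + 9 = 7)
(a(-4) + k(3))*t = (4*(-4)**2 + 3)*7 = (4*16 + 3)*7 = (64 + 3)*7 = 67*7 = 469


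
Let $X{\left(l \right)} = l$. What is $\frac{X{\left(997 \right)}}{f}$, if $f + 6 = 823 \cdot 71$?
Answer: $\frac{997}{58427} \approx 0.017064$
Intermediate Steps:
$f = 58427$ ($f = -6 + 823 \cdot 71 = -6 + 58433 = 58427$)
$\frac{X{\left(997 \right)}}{f} = \frac{997}{58427}$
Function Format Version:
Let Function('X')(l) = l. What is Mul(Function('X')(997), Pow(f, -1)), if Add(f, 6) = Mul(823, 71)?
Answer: Rational(997, 58427) ≈ 0.017064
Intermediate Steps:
f = 58427 (f = Add(-6, Mul(823, 71)) = Add(-6, 58433) = 58427)
Mul(Function('X')(997), Pow(f, -1)) = Mul(997, Pow(58427, -1)) = Mul(997, Rational(1, 58427)) = Rational(997, 58427)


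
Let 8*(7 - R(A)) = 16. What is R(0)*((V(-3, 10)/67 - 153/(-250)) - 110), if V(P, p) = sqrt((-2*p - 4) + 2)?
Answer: -27347/50 + 5*I*sqrt(22)/67 ≈ -546.94 + 0.35003*I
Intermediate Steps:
R(A) = 5 (R(A) = 7 - 1/8*16 = 7 - 2 = 5)
V(P, p) = sqrt(-2 - 2*p) (V(P, p) = sqrt((-4 - 2*p) + 2) = sqrt(-2 - 2*p))
R(0)*((V(-3, 10)/67 - 153/(-250)) - 110) = 5*((sqrt(-2 - 2*10)/67 - 153/(-250)) - 110) = 5*((sqrt(-2 - 20)*(1/67) - 153*(-1/250)) - 110) = 5*((sqrt(-22)*(1/67) + 153/250) - 110) = 5*(((I*sqrt(22))*(1/67) + 153/250) - 110) = 5*((I*sqrt(22)/67 + 153/250) - 110) = 5*((153/250 + I*sqrt(22)/67) - 110) = 5*(-27347/250 + I*sqrt(22)/67) = -27347/50 + 5*I*sqrt(22)/67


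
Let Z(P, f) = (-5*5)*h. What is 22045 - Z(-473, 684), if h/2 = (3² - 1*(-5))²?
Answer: 31845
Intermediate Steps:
h = 392 (h = 2*(3² - 1*(-5))² = 2*(9 + 5)² = 2*14² = 2*196 = 392)
Z(P, f) = -9800 (Z(P, f) = -5*5*392 = -25*392 = -9800)
22045 - Z(-473, 684) = 22045 - 1*(-9800) = 22045 + 9800 = 31845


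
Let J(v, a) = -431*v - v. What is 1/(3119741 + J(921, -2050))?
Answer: 1/2721869 ≈ 3.6739e-7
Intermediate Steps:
J(v, a) = -432*v
1/(3119741 + J(921, -2050)) = 1/(3119741 - 432*921) = 1/(3119741 - 397872) = 1/2721869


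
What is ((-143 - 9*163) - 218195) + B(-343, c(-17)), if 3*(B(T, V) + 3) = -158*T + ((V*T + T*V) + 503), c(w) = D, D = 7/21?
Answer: -1814867/9 ≈ -2.0165e+5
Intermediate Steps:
D = 1/3 (D = 7*(1/21) = 1/3 ≈ 0.33333)
c(w) = 1/3
B(T, V) = 494/3 - 158*T/3 + 2*T*V/3 (B(T, V) = -3 + (-158*T + ((V*T + T*V) + 503))/3 = -3 + (-158*T + ((T*V + T*V) + 503))/3 = -3 + (-158*T + (2*T*V + 503))/3 = -3 + (-158*T + (503 + 2*T*V))/3 = -3 + (503 - 158*T + 2*T*V)/3 = -3 + (503/3 - 158*T/3 + 2*T*V/3) = 494/3 - 158*T/3 + 2*T*V/3)
((-143 - 9*163) - 218195) + B(-343, c(-17)) = ((-143 - 9*163) - 218195) + (494/3 - 158/3*(-343) + (2/3)*(-343)*(1/3)) = ((-143 - 1467) - 218195) + (494/3 + 54194/3 - 686/9) = (-1610 - 218195) + 163378/9 = -219805 + 163378/9 = -1814867/9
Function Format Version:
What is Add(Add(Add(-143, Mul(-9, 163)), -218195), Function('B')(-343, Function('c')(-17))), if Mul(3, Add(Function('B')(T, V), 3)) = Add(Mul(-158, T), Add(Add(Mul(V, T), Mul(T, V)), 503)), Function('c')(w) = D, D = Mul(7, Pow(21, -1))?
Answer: Rational(-1814867, 9) ≈ -2.0165e+5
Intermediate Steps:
D = Rational(1, 3) (D = Mul(7, Rational(1, 21)) = Rational(1, 3) ≈ 0.33333)
Function('c')(w) = Rational(1, 3)
Function('B')(T, V) = Add(Rational(494, 3), Mul(Rational(-158, 3), T), Mul(Rational(2, 3), T, V)) (Function('B')(T, V) = Add(-3, Mul(Rational(1, 3), Add(Mul(-158, T), Add(Add(Mul(V, T), Mul(T, V)), 503)))) = Add(-3, Mul(Rational(1, 3), Add(Mul(-158, T), Add(Add(Mul(T, V), Mul(T, V)), 503)))) = Add(-3, Mul(Rational(1, 3), Add(Mul(-158, T), Add(Mul(2, T, V), 503)))) = Add(-3, Mul(Rational(1, 3), Add(Mul(-158, T), Add(503, Mul(2, T, V))))) = Add(-3, Mul(Rational(1, 3), Add(503, Mul(-158, T), Mul(2, T, V)))) = Add(-3, Add(Rational(503, 3), Mul(Rational(-158, 3), T), Mul(Rational(2, 3), T, V))) = Add(Rational(494, 3), Mul(Rational(-158, 3), T), Mul(Rational(2, 3), T, V)))
Add(Add(Add(-143, Mul(-9, 163)), -218195), Function('B')(-343, Function('c')(-17))) = Add(Add(Add(-143, Mul(-9, 163)), -218195), Add(Rational(494, 3), Mul(Rational(-158, 3), -343), Mul(Rational(2, 3), -343, Rational(1, 3)))) = Add(Add(Add(-143, -1467), -218195), Add(Rational(494, 3), Rational(54194, 3), Rational(-686, 9))) = Add(Add(-1610, -218195), Rational(163378, 9)) = Add(-219805, Rational(163378, 9)) = Rational(-1814867, 9)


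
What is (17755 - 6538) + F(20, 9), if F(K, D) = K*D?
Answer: 11397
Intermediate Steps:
F(K, D) = D*K
(17755 - 6538) + F(20, 9) = (17755 - 6538) + 9*20 = 11217 + 180 = 11397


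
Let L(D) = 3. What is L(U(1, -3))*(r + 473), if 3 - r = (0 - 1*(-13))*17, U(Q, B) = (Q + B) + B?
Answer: 765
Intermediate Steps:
U(Q, B) = Q + 2*B (U(Q, B) = (B + Q) + B = Q + 2*B)
r = -218 (r = 3 - (0 - 1*(-13))*17 = 3 - (0 + 13)*17 = 3 - 13*17 = 3 - 1*221 = 3 - 221 = -218)
L(U(1, -3))*(r + 473) = 3*(-218 + 473) = 3*255 = 765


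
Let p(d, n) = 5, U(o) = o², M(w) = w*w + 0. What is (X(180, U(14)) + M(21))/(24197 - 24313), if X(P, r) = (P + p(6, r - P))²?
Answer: -17333/58 ≈ -298.84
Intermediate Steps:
M(w) = w² (M(w) = w² + 0 = w²)
X(P, r) = (5 + P)² (X(P, r) = (P + 5)² = (5 + P)²)
(X(180, U(14)) + M(21))/(24197 - 24313) = ((5 + 180)² + 21²)/(24197 - 24313) = (185² + 441)/(-116) = (34225 + 441)*(-1/116) = 34666*(-1/116) = -17333/58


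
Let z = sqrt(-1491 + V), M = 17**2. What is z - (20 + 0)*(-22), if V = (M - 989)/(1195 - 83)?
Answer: 440 + I*sqrt(115279094)/278 ≈ 440.0 + 38.622*I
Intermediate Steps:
M = 289
V = -175/278 (V = (289 - 989)/(1195 - 83) = -700/1112 = -700*1/1112 = -175/278 ≈ -0.62950)
z = I*sqrt(115279094)/278 (z = sqrt(-1491 - 175/278) = sqrt(-414673/278) = I*sqrt(115279094)/278 ≈ 38.622*I)
z - (20 + 0)*(-22) = I*sqrt(115279094)/278 - (20 + 0)*(-22) = I*sqrt(115279094)/278 - 20*(-22) = I*sqrt(115279094)/278 - 1*(-440) = I*sqrt(115279094)/278 + 440 = 440 + I*sqrt(115279094)/278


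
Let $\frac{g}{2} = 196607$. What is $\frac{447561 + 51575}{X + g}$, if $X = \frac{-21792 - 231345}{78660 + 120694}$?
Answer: $\frac{99504758144}{78388530619} \approx 1.2694$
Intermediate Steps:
$g = 393214$ ($g = 2 \cdot 196607 = 393214$)
$X = - \frac{253137}{199354} \approx -1.2698$
$\frac{447561 + 51575}{X + g} = \frac{447561 + 51575}{- \frac{253137}{199354} + 393214} = \frac{499136}{\frac{78388530619}{199354}} = 499136 \cdot \frac{199354}{78388530619} = \frac{99504758144}{78388530619}$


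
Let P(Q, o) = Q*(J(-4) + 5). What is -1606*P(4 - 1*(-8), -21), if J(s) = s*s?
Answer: -404712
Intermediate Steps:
J(s) = s²
P(Q, o) = 21*Q (P(Q, o) = Q*((-4)² + 5) = Q*(16 + 5) = Q*21 = 21*Q)
-1606*P(4 - 1*(-8), -21) = -33726*(4 - 1*(-8)) = -33726*(4 + 8) = -33726*12 = -1606*252 = -404712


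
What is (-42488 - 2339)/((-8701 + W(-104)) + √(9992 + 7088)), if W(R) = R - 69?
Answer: 198897399/39365398 + 44827*√4270/39365398 ≈ 5.1270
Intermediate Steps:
W(R) = -69 + R
(-42488 - 2339)/((-8701 + W(-104)) + √(9992 + 7088)) = (-42488 - 2339)/((-8701 + (-69 - 104)) + √(9992 + 7088)) = -44827/((-8701 - 173) + √17080) = -44827/(-8874 + 2*√4270)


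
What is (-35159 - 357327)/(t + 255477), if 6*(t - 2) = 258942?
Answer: -196243/149318 ≈ -1.3143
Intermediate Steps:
t = 43159 (t = 2 + (1/6)*258942 = 2 + 43157 = 43159)
(-35159 - 357327)/(t + 255477) = (-35159 - 357327)/(43159 + 255477) = -392486/298636 = -392486*1/298636 = -196243/149318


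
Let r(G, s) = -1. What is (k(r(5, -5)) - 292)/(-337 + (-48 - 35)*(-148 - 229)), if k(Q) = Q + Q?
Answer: -7/737 ≈ -0.0094980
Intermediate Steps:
k(Q) = 2*Q
(k(r(5, -5)) - 292)/(-337 + (-48 - 35)*(-148 - 229)) = (2*(-1) - 292)/(-337 + (-48 - 35)*(-148 - 229)) = (-2 - 292)/(-337 - 83*(-377)) = -294/(-337 + 31291) = -294/30954 = -294*1/30954 = -7/737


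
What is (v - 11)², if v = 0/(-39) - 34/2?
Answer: 784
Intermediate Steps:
v = -17 (v = 0*(-1/39) - 34*½ = 0 - 17 = -17)
(v - 11)² = (-17 - 11)² = (-28)² = 784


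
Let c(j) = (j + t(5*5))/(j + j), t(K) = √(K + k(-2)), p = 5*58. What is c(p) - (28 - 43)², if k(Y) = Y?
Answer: -449/2 + √23/580 ≈ -224.49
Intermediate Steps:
p = 290
t(K) = √(-2 + K) (t(K) = √(K - 2) = √(-2 + K))
c(j) = (j + √23)/(2*j) (c(j) = (j + √(-2 + 5*5))/(j + j) = (j + √(-2 + 25))/((2*j)) = (j + √23)*(1/(2*j)) = (j + √23)/(2*j))
c(p) - (28 - 43)² = (½)*(290 + √23)/290 - (28 - 43)² = (½)*(1/290)*(290 + √23) - 1*(-15)² = (½ + √23/580) - 1*225 = (½ + √23/580) - 225 = -449/2 + √23/580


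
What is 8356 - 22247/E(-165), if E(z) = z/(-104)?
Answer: -934948/165 ≈ -5666.4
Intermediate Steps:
E(z) = -z/104 (E(z) = z*(-1/104) = -z/104)
8356 - 22247/E(-165) = 8356 - 22247/((-1/104*(-165))) = 8356 - 22247/165/104 = 8356 - 22247*104/165 = 8356 - 1*2313688/165 = 8356 - 2313688/165 = -934948/165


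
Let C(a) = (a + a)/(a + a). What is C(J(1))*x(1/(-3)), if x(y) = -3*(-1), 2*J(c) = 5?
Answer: 3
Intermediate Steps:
J(c) = 5/2 (J(c) = (½)*5 = 5/2)
x(y) = 3
C(a) = 1 (C(a) = (2*a)/((2*a)) = (2*a)*(1/(2*a)) = 1)
C(J(1))*x(1/(-3)) = 1*3 = 3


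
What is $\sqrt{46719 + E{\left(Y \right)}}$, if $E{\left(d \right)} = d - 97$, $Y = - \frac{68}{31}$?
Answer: $\frac{\sqrt{44801634}}{31} \approx 215.92$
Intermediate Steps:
$Y = - \frac{68}{31}$ ($Y = \left(-68\right) \frac{1}{31} = - \frac{68}{31} \approx -2.1936$)
$E{\left(d \right)} = -97 + d$
$\sqrt{46719 + E{\left(Y \right)}} = \sqrt{46719 - \frac{3075}{31}} = \sqrt{\frac{1445214}{31}} = \frac{\sqrt{44801634}}{31}$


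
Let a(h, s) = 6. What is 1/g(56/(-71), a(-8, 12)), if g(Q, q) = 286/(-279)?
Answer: -279/286 ≈ -0.97552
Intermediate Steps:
g(Q, q) = -286/279 (g(Q, q) = 286*(-1/279) = -286/279)
1/g(56/(-71), a(-8, 12)) = 1/(-286/279) = -279/286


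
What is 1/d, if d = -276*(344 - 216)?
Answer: -1/35328 ≈ -2.8306e-5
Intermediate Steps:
d = -35328 (d = -276*128 = -35328)
1/d = 1/(-35328) = -1/35328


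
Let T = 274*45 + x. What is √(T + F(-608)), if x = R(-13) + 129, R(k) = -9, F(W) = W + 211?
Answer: √12053 ≈ 109.79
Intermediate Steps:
F(W) = 211 + W
x = 120 (x = -9 + 129 = 120)
T = 12450 (T = 274*45 + 120 = 12330 + 120 = 12450)
√(T + F(-608)) = √(12450 + (211 - 608)) = √(12450 - 397) = √12053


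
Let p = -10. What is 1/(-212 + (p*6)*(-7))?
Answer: 1/208 ≈ 0.0048077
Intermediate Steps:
1/(-212 + (p*6)*(-7)) = 1/(-212 - 10*6*(-7)) = 1/(-212 - 60*(-7)) = 1/(-212 + 420) = 1/208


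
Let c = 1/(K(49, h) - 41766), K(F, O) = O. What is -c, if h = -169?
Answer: 1/41935 ≈ 2.3846e-5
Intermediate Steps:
c = -1/41935 (c = 1/(-169 - 41766) = 1/(-41935) = -1/41935 ≈ -2.3846e-5)
-c = -1*(-1/41935) = 1/41935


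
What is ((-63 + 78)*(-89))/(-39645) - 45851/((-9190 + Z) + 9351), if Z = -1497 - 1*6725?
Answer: 40633874/7101741 ≈ 5.7217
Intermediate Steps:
Z = -8222 (Z = -1497 - 6725 = -8222)
((-63 + 78)*(-89))/(-39645) - 45851/((-9190 + Z) + 9351) = ((-63 + 78)*(-89))/(-39645) - 45851/((-9190 - 8222) + 9351) = (15*(-89))*(-1/39645) - 45851/(-17412 + 9351) = -1335*(-1/39645) - 45851/(-8061) = 89/2643 - 45851*(-1/8061) = 89/2643 + 45851/8061 = 40633874/7101741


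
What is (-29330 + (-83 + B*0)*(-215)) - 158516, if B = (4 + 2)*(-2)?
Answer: -170001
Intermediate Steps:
B = -12 (B = 6*(-2) = -12)
(-29330 + (-83 + B*0)*(-215)) - 158516 = (-29330 + (-83 - 12*0)*(-215)) - 158516 = (-29330 + (-83 + 0)*(-215)) - 158516 = (-29330 - 83*(-215)) - 158516 = (-29330 + 17845) - 158516 = -11485 - 158516 = -170001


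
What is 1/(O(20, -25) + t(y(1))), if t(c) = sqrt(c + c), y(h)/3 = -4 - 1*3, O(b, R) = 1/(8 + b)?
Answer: 28/32929 - 784*I*sqrt(42)/32929 ≈ 0.00085031 - 0.1543*I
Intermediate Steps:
y(h) = -21 (y(h) = 3*(-4 - 1*3) = 3*(-4 - 3) = 3*(-7) = -21)
t(c) = sqrt(2)*sqrt(c) (t(c) = sqrt(2*c) = sqrt(2)*sqrt(c))
1/(O(20, -25) + t(y(1))) = 1/(1/(8 + 20) + sqrt(2)*sqrt(-21)) = 1/(1/28 + sqrt(2)*(I*sqrt(21))) = 1/(1/28 + I*sqrt(42))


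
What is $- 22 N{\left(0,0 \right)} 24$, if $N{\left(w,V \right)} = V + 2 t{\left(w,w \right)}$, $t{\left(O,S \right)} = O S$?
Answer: $0$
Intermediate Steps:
$N{\left(w,V \right)} = V + 2 w^{2}$ ($N{\left(w,V \right)} = V + 2 w w = V + 2 w^{2}$)
$- 22 N{\left(0,0 \right)} 24 = - 22 \left(0 + 2 \cdot 0^{2}\right) 24 = - 22 \left(0 + 2 \cdot 0\right) 24 = - 22 \left(0 + 0\right) 24 = \left(-22\right) 0 \cdot 24 = 0 \cdot 24 = 0$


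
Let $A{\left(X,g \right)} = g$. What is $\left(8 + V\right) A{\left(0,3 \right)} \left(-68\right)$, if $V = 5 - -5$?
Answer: $-3672$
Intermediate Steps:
$V = 10$ ($V = 5 + 5 = 10$)
$\left(8 + V\right) A{\left(0,3 \right)} \left(-68\right) = \left(8 + 10\right) 3 \left(-68\right) = 18 \cdot 3 \left(-68\right) = 54 \left(-68\right) = -3672$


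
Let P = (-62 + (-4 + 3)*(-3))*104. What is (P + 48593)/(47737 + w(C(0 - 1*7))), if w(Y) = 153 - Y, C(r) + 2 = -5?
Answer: 42457/47897 ≈ 0.88642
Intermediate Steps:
C(r) = -7 (C(r) = -2 - 5 = -7)
P = -6136 (P = (-62 - 1*(-3))*104 = (-62 + 3)*104 = -59*104 = -6136)
(P + 48593)/(47737 + w(C(0 - 1*7))) = (-6136 + 48593)/(47737 + (153 - 1*(-7))) = 42457/(47737 + (153 + 7)) = 42457/(47737 + 160) = 42457/47897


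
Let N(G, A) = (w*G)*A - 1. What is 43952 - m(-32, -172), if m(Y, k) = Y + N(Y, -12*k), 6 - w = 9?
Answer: -154159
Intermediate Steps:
w = -3 (w = 6 - 1*9 = 6 - 9 = -3)
N(G, A) = -1 - 3*A*G (N(G, A) = (-3*G)*A - 1 = -3*A*G - 1 = -1 - 3*A*G)
m(Y, k) = -1 + Y + 36*Y*k (m(Y, k) = Y + (-1 - 3*(-12*k)*Y) = Y + (-1 + 36*Y*k) = -1 + Y + 36*Y*k)
43952 - m(-32, -172) = 43952 - (-1 - 32 + 36*(-32)*(-172)) = 43952 - (-1 - 32 + 198144) = 43952 - 1*198111 = 43952 - 198111 = -154159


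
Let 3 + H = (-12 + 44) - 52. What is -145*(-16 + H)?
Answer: 5655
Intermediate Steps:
H = -23 (H = -3 + ((-12 + 44) - 52) = -3 + (32 - 52) = -3 - 20 = -23)
-145*(-16 + H) = -145*(-16 - 23) = -145*(-39) = 5655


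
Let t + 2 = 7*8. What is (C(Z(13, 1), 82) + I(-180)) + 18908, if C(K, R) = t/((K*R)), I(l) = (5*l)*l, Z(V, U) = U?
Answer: 7417255/41 ≈ 1.8091e+5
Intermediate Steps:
I(l) = 5*l**2
t = 54 (t = -2 + 7*8 = -2 + 56 = 54)
C(K, R) = 54/(K*R) (C(K, R) = 54/((K*R)) = 54*(1/(K*R)) = 54/(K*R))
(C(Z(13, 1), 82) + I(-180)) + 18908 = (54/(1*82) + 5*(-180)**2) + 18908 = (54*1*(1/82) + 5*32400) + 18908 = (27/41 + 162000) + 18908 = 6642027/41 + 18908 = 7417255/41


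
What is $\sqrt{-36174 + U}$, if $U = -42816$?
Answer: $i \sqrt{78990} \approx 281.05 i$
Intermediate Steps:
$\sqrt{-36174 + U} = \sqrt{-36174 - 42816} = \sqrt{-78990} = i \sqrt{78990}$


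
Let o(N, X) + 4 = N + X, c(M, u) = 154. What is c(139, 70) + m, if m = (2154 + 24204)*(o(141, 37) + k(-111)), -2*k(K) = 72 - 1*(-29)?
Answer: 3255367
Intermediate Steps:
k(K) = -101/2 (k(K) = -(72 - 1*(-29))/2 = -(72 + 29)/2 = -½*101 = -101/2)
o(N, X) = -4 + N + X (o(N, X) = -4 + (N + X) = -4 + N + X)
m = 3255213 (m = (2154 + 24204)*((-4 + 141 + 37) - 101/2) = 26358*(174 - 101/2) = 26358*(247/2) = 3255213)
c(139, 70) + m = 154 + 3255213 = 3255367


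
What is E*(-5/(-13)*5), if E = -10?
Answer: -250/13 ≈ -19.231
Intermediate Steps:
E*(-5/(-13)*5) = -10*(-5/(-13))*5 = -10*(-5*(-1/13))*5 = -50*5/13 = -10*25/13 = -250/13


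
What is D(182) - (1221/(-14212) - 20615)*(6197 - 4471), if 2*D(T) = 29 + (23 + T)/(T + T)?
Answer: 8366812229015/235144 ≈ 3.5582e+7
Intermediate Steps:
D(T) = 29/2 + (23 + T)/(4*T) (D(T) = (29 + (23 + T)/(T + T))/2 = (29 + (23 + T)/((2*T)))/2 = (29 + (23 + T)*(1/(2*T)))/2 = (29 + (23 + T)/(2*T))/2 = 29/2 + (23 + T)/(4*T))
D(182) - (1221/(-14212) - 20615)*(6197 - 4471) = (1/4)*(23 + 59*182)/182 - (1221/(-14212) - 20615)*(6197 - 4471) = (1/4)*(1/182)*(23 + 10738) - (1221*(-1/14212) - 20615)*1726 = (1/4)*(1/182)*10761 - (-111/1292 - 20615)*1726 = 10761/728 - (-26634691)*1726/1292 = 10761/728 - 1*(-22985738333/646) = 10761/728 + 22985738333/646 = 8366812229015/235144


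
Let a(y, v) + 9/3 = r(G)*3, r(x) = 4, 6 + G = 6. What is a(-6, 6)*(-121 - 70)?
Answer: -1719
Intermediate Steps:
G = 0 (G = -6 + 6 = 0)
a(y, v) = 9 (a(y, v) = -3 + 4*3 = -3 + 12 = 9)
a(-6, 6)*(-121 - 70) = 9*(-121 - 70) = 9*(-191) = -1719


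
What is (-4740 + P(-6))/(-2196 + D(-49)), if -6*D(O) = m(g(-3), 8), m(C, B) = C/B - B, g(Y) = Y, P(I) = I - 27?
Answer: 229104/105341 ≈ 2.1749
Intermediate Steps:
P(I) = -27 + I
m(C, B) = -B + C/B
D(O) = 67/48 (D(O) = -(-1*8 - 3/8)/6 = -(-8 - 3*1/8)/6 = -(-8 - 3/8)/6 = -1/6*(-67/8) = 67/48)
(-4740 + P(-6))/(-2196 + D(-49)) = (-4740 + (-27 - 6))/(-2196 + 67/48) = (-4740 - 33)/(-105341/48) = -4773*(-48/105341) = 229104/105341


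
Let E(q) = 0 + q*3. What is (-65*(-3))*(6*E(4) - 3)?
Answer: 13455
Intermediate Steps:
E(q) = 3*q (E(q) = 0 + 3*q = 3*q)
(-65*(-3))*(6*E(4) - 3) = (-65*(-3))*(6*(3*4) - 3) = 195*(6*12 - 3) = 195*(72 - 3) = 195*69 = 13455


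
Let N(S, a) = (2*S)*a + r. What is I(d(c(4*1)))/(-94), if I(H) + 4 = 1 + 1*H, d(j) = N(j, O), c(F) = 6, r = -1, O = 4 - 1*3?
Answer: -4/47 ≈ -0.085106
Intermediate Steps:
O = 1 (O = 4 - 3 = 1)
N(S, a) = -1 + 2*S*a (N(S, a) = (2*S)*a - 1 = 2*S*a - 1 = -1 + 2*S*a)
d(j) = -1 + 2*j (d(j) = -1 + 2*j*1 = -1 + 2*j)
I(H) = -3 + H (I(H) = -4 + (1 + 1*H) = -4 + (1 + H) = -3 + H)
I(d(c(4*1)))/(-94) = (-3 + (-1 + 2*6))/(-94) = (-3 + (-1 + 12))*(-1/94) = (-3 + 11)*(-1/94) = 8*(-1/94) = -4/47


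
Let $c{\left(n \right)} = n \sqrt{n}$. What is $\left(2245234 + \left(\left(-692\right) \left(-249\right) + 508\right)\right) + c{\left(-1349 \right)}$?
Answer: $2418050 - 1349 i \sqrt{1349} \approx 2.418 \cdot 10^{6} - 49547.0 i$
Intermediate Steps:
$c{\left(n \right)} = n^{\frac{3}{2}}$
$\left(2245234 + \left(\left(-692\right) \left(-249\right) + 508\right)\right) + c{\left(-1349 \right)} = \left(2245234 + \left(\left(-692\right) \left(-249\right) + 508\right)\right) + \left(-1349\right)^{\frac{3}{2}} = \left(2245234 + \left(172308 + 508\right)\right) - 1349 i \sqrt{1349} = \left(2245234 + 172816\right) - 1349 i \sqrt{1349} = 2418050 - 1349 i \sqrt{1349}$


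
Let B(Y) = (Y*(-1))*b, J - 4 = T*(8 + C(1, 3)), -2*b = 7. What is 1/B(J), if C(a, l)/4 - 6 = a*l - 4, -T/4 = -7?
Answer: 1/2758 ≈ 0.00036258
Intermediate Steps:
T = 28 (T = -4*(-7) = 28)
C(a, l) = 8 + 4*a*l (C(a, l) = 24 + 4*(a*l - 4) = 24 + 4*(-4 + a*l) = 24 + (-16 + 4*a*l) = 8 + 4*a*l)
b = -7/2 (b = -½*7 = -7/2 ≈ -3.5000)
J = 788 (J = 4 + 28*(8 + (8 + 4*1*3)) = 4 + 28*(8 + (8 + 12)) = 4 + 28*(8 + 20) = 4 + 28*28 = 4 + 784 = 788)
B(Y) = 7*Y/2 (B(Y) = (Y*(-1))*(-7/2) = -Y*(-7/2) = 7*Y/2)
1/B(J) = 1/((7/2)*788) = 1/2758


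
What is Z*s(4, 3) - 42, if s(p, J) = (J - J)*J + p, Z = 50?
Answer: 158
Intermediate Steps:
s(p, J) = p (s(p, J) = 0*J + p = 0 + p = p)
Z*s(4, 3) - 42 = 50*4 - 42 = 200 - 42 = 158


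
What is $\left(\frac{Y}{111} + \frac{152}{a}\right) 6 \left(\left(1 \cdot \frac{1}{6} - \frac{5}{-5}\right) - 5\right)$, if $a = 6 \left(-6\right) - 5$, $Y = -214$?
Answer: $\frac{589858}{4551} \approx 129.61$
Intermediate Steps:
$a = -41$ ($a = -36 - 5 = -41$)
$\left(\frac{Y}{111} + \frac{152}{a}\right) 6 \left(\left(1 \cdot \frac{1}{6} - \frac{5}{-5}\right) - 5\right) = \left(- \frac{214}{111} + \frac{152}{-41}\right) 6 \left(\left(1 \cdot \frac{1}{6} - \frac{5}{-5}\right) - 5\right) = \left(\left(-214\right) \frac{1}{111} + 152 \left(- \frac{1}{41}\right)\right) 6 \left(\left(1 \cdot \frac{1}{6} - -1\right) - 5\right) = \left(- \frac{214}{111} - \frac{152}{41}\right) 6 \left(\left(\frac{1}{6} + 1\right) - 5\right) = - \frac{25646 \cdot 6 \left(\frac{7}{6} - 5\right)}{4551} = - \frac{25646 \cdot 6 \left(- \frac{23}{6}\right)}{4551} = \left(- \frac{25646}{4551}\right) \left(-23\right) = \frac{589858}{4551}$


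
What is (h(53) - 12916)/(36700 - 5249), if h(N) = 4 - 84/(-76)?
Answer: -245307/597569 ≈ -0.41051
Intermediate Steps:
h(N) = 97/19 (h(N) = 4 - 84*(-1)/76 = 4 - 1*(-21/19) = 4 + 21/19 = 97/19)
(h(53) - 12916)/(36700 - 5249) = (97/19 - 12916)/(36700 - 5249) = -245307/19/31451 = -245307/19*1/31451 = -245307/597569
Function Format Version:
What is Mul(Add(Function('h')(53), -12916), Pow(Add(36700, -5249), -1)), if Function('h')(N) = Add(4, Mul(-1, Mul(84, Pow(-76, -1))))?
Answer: Rational(-245307, 597569) ≈ -0.41051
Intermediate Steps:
Function('h')(N) = Rational(97, 19) (Function('h')(N) = Add(4, Mul(-1, Mul(84, Rational(-1, 76)))) = Add(4, Mul(-1, Rational(-21, 19))) = Add(4, Rational(21, 19)) = Rational(97, 19))
Mul(Add(Function('h')(53), -12916), Pow(Add(36700, -5249), -1)) = Mul(Add(Rational(97, 19), -12916), Pow(Add(36700, -5249), -1)) = Mul(Rational(-245307, 19), Pow(31451, -1)) = Mul(Rational(-245307, 19), Rational(1, 31451)) = Rational(-245307, 597569)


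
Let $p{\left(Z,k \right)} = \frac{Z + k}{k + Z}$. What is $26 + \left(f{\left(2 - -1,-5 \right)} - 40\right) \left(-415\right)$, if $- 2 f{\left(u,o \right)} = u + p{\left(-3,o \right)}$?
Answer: $17456$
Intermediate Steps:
$p{\left(Z,k \right)} = 1$ ($p{\left(Z,k \right)} = \frac{Z + k}{Z + k} = 1$)
$f{\left(u,o \right)} = - \frac{1}{2} - \frac{u}{2}$ ($f{\left(u,o \right)} = - \frac{u + 1}{2} = - \frac{1 + u}{2} = - \frac{1}{2} - \frac{u}{2}$)
$26 + \left(f{\left(2 - -1,-5 \right)} - 40\right) \left(-415\right) = 26 + \left(\left(- \frac{1}{2} - \frac{2 - -1}{2}\right) - 40\right) \left(-415\right) = 26 + \left(\left(- \frac{1}{2} - \frac{2 + 1}{2}\right) - 40\right) \left(-415\right) = 26 + \left(\left(- \frac{1}{2} - \frac{3}{2}\right) - 40\right) \left(-415\right) = 26 + \left(-2 - 40\right) \left(-415\right) = 26 - -17430 = 26 + 17430 = 17456$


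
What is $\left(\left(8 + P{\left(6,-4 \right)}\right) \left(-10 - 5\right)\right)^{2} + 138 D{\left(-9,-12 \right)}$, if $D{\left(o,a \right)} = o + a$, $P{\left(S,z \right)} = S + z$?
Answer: $19602$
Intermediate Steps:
$D{\left(o,a \right)} = a + o$
$\left(\left(8 + P{\left(6,-4 \right)}\right) \left(-10 - 5\right)\right)^{2} + 138 D{\left(-9,-12 \right)} = \left(\left(8 + \left(6 - 4\right)\right) \left(-10 - 5\right)\right)^{2} + 138 \left(-12 - 9\right) = \left(\left(8 + 2\right) \left(-15\right)\right)^{2} + 138 \left(-21\right) = \left(10 \left(-15\right)\right)^{2} - 2898 = \left(-150\right)^{2} - 2898 = 22500 - 2898 = 19602$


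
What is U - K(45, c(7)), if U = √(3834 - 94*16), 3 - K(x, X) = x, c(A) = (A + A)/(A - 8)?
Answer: 42 + √2330 ≈ 90.270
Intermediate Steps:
c(A) = 2*A/(-8 + A) (c(A) = (2*A)/(-8 + A) = 2*A/(-8 + A))
K(x, X) = 3 - x
U = √2330 (U = √(3834 - 1504) = √2330 ≈ 48.270)
U - K(45, c(7)) = √2330 - (3 - 1*45) = √2330 - (3 - 45) = √2330 - 1*(-42) = √2330 + 42 = 42 + √2330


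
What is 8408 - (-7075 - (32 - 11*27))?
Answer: 15218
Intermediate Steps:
8408 - (-7075 - (32 - 11*27)) = 8408 - (-7075 - (32 - 297)) = 8408 - (-7075 - 1*(-265)) = 8408 - (-7075 + 265) = 8408 - 1*(-6810) = 8408 + 6810 = 15218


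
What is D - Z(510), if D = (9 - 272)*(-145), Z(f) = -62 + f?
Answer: 37687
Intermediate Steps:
D = 38135 (D = -263*(-145) = 38135)
D - Z(510) = 38135 - (-62 + 510) = 38135 - 1*448 = 38135 - 448 = 37687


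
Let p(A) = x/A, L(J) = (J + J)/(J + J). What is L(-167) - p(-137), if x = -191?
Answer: -54/137 ≈ -0.39416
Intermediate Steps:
L(J) = 1 (L(J) = (2*J)/((2*J)) = (2*J)*(1/(2*J)) = 1)
p(A) = -191/A
L(-167) - p(-137) = 1 - (-191)/(-137) = 1 - (-191)*(-1)/137 = 1 - 1*191/137 = 1 - 191/137 = -54/137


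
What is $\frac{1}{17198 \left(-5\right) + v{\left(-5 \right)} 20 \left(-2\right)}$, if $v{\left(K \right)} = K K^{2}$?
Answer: $- \frac{1}{80990} \approx -1.2347 \cdot 10^{-5}$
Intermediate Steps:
$v{\left(K \right)} = K^{3}$
$\frac{1}{17198 \left(-5\right) + v{\left(-5 \right)} 20 \left(-2\right)} = \frac{1}{17198 \left(-5\right) + \left(-5\right)^{3} \cdot 20 \left(-2\right)} = \frac{1}{-85990 + \left(-125\right) 20 \left(-2\right)} = \frac{1}{-85990 - -5000} = \frac{1}{-85990 + 5000} = \frac{1}{-80990} = - \frac{1}{80990}$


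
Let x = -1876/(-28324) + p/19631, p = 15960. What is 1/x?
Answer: 139007111/122219699 ≈ 1.1374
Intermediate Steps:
x = 122219699/139007111 (x = -1876/(-28324) + 15960/19631 = -1876*(-1/28324) + 15960*(1/19631) = 469/7081 + 15960/19631 = 122219699/139007111 ≈ 0.87923)
1/x = 1/(122219699/139007111) = 139007111/122219699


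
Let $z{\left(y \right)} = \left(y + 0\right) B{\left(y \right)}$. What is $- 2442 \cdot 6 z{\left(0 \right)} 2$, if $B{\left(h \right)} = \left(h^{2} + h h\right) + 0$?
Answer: $0$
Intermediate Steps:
$B{\left(h \right)} = 2 h^{2}$ ($B{\left(h \right)} = \left(h^{2} + h^{2}\right) + 0 = 2 h^{2} + 0 = 2 h^{2}$)
$z{\left(y \right)} = 2 y^{3}$ ($z{\left(y \right)} = \left(y + 0\right) 2 y^{2} = y 2 y^{2} = 2 y^{3}$)
$- 2442 \cdot 6 z{\left(0 \right)} 2 = - 2442 \cdot 6 \cdot 2 \cdot 0^{3} \cdot 2 = - 2442 \cdot 6 \cdot 2 \cdot 0 \cdot 2 = - 2442 \cdot 6 \cdot 0 \cdot 2 = - 2442 \cdot 0 \cdot 2 = \left(-2442\right) 0 = 0$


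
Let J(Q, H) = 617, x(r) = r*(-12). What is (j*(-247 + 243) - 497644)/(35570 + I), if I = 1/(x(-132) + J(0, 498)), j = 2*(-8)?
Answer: -1095173580/78289571 ≈ -13.989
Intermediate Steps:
x(r) = -12*r
j = -16
I = 1/2201 (I = 1/(-12*(-132) + 617) = 1/(1584 + 617) = 1/2201 ≈ 0.00045434)
(j*(-247 + 243) - 497644)/(35570 + I) = (-16*(-247 + 243) - 497644)/(35570 + 1/2201) = (-16*(-4) - 497644)/(78289571/2201) = (64 - 497644)*(2201/78289571) = -497580*2201/78289571 = -1095173580/78289571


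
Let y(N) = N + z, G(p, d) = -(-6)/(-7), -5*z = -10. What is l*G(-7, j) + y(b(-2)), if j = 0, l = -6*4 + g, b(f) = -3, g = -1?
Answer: 143/7 ≈ 20.429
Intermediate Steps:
z = 2 (z = -⅕*(-10) = 2)
l = -25 (l = -6*4 - 1 = -24 - 1 = -25)
G(p, d) = -6/7 (G(p, d) = -(-6)*(-1)/7 = -1*6/7 = -6/7)
y(N) = 2 + N (y(N) = N + 2 = 2 + N)
l*G(-7, j) + y(b(-2)) = -25*(-6/7) + (2 - 3) = 150/7 - 1 = 143/7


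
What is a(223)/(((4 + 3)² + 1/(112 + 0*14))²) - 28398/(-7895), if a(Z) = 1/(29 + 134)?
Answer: 139464003874634/38772713878085 ≈ 3.5970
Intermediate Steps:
a(Z) = 1/163
a(223)/(((4 + 3)² + 1/(112 + 0*14))²) - 28398/(-7895) = 1/(163*(((4 + 3)² + 1/(112 + 0*14))²)) - 28398/(-7895) = 1/(163*((7² + 1/(112 + 0))²)) - 28398*(-1/7895) = 1/(163*((49 + 1/112)²)) + 28398/7895 = 1/(163*((5489/112)²)) + 28398/7895 = 1/(163*(30129121/12544)) + 28398/7895 = (1/163)*(12544/30129121) + 28398/7895 = 12544/4911046723 + 28398/7895 = 139464003874634/38772713878085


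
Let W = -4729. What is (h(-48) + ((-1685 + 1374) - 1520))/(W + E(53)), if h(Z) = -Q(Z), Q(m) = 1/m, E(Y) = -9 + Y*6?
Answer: 87887/212160 ≈ 0.41425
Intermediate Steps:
E(Y) = -9 + 6*Y
h(Z) = -1/Z
(h(-48) + ((-1685 + 1374) - 1520))/(W + E(53)) = (-1/(-48) + ((-1685 + 1374) - 1520))/(-4729 + (-9 + 6*53)) = (-1*(-1/48) + (-311 - 1520))/(-4729 + (-9 + 318)) = (1/48 - 1831)/(-4729 + 309) = -87887/48/(-4420) = -87887/48*(-1/4420) = 87887/212160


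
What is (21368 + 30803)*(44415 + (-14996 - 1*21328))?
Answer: 422115561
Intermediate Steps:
(21368 + 30803)*(44415 + (-14996 - 1*21328)) = 52171*(44415 + (-14996 - 21328)) = 52171*(44415 - 36324) = 52171*8091 = 422115561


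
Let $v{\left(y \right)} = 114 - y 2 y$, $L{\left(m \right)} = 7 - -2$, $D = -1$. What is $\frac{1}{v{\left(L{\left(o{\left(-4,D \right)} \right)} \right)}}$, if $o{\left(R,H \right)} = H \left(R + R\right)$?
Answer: $- \frac{1}{48} \approx -0.020833$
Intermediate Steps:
$o{\left(R,H \right)} = 2 H R$ ($o{\left(R,H \right)} = H 2 R = 2 H R$)
$L{\left(m \right)} = 9$ ($L{\left(m \right)} = 7 + 2 = 9$)
$v{\left(y \right)} = 114 - 2 y^{2}$ ($v{\left(y \right)} = 114 - 2 y y = 114 - 2 y^{2}$)
$\frac{1}{v{\left(L{\left(o{\left(-4,D \right)} \right)} \right)}} = \frac{1}{114 - 2 \cdot 9^{2}} = \frac{1}{114 - 162} = \frac{1}{-48} = - \frac{1}{48}$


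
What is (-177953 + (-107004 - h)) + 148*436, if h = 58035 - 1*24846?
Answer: -253618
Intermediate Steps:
h = 33189 (h = 58035 - 24846 = 33189)
(-177953 + (-107004 - h)) + 148*436 = (-177953 + (-107004 - 1*33189)) + 148*436 = (-177953 + (-107004 - 33189)) + 64528 = (-177953 - 140193) + 64528 = -318146 + 64528 = -253618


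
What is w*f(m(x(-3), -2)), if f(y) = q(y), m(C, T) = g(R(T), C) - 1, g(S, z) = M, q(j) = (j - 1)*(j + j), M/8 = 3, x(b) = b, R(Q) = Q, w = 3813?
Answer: 3858756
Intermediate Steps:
M = 24 (M = 8*3 = 24)
q(j) = 2*j*(-1 + j) (q(j) = (-1 + j)*(2*j) = 2*j*(-1 + j))
g(S, z) = 24
m(C, T) = 23 (m(C, T) = 24 - 1 = 23)
f(y) = 2*y*(-1 + y)
w*f(m(x(-3), -2)) = 3813*(2*23*(-1 + 23)) = 3813*(2*23*22) = 3813*1012 = 3858756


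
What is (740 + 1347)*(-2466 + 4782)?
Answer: 4833492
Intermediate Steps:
(740 + 1347)*(-2466 + 4782) = 2087*2316 = 4833492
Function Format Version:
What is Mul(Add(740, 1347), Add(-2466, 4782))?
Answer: 4833492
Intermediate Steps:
Mul(Add(740, 1347), Add(-2466, 4782)) = Mul(2087, 2316) = 4833492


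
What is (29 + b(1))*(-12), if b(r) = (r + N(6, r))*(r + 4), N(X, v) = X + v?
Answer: -828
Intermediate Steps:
b(r) = (4 + r)*(6 + 2*r) (b(r) = (r + (6 + r))*(r + 4) = (6 + 2*r)*(4 + r) = (4 + r)*(6 + 2*r))
(29 + b(1))*(-12) = (29 + (24 + 2*1² + 14*1))*(-12) = (29 + (24 + 2*1 + 14))*(-12) = (29 + (24 + 2 + 14))*(-12) = (29 + 40)*(-12) = 69*(-12) = -828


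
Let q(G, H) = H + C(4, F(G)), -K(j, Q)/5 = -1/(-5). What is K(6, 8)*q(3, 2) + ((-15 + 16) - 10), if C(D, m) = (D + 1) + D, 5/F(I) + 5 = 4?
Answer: -20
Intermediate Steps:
K(j, Q) = -1 (K(j, Q) = -(-5)/(-5) = -(-5)*(-1)/5 = -5*1/5 = -1)
F(I) = -5 (F(I) = 5/(-5 + 4) = 5/(-1) = 5*(-1) = -5)
C(D, m) = 1 + 2*D (C(D, m) = (1 + D) + D = 1 + 2*D)
q(G, H) = 9 + H (q(G, H) = H + (1 + 2*4) = H + (1 + 8) = H + 9 = 9 + H)
K(6, 8)*q(3, 2) + ((-15 + 16) - 10) = -(9 + 2) + ((-15 + 16) - 10) = -1*11 + (1 - 10) = -11 - 9 = -20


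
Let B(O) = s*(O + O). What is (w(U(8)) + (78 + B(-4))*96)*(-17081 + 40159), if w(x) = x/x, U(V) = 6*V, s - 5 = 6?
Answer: -22131802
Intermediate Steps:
s = 11 (s = 5 + 6 = 11)
B(O) = 22*O (B(O) = 11*(O + O) = 11*(2*O) = 22*O)
w(x) = 1
(w(U(8)) + (78 + B(-4))*96)*(-17081 + 40159) = (1 + (78 + 22*(-4))*96)*(-17081 + 40159) = (1 + (78 - 88)*96)*23078 = (1 - 10*96)*23078 = (1 - 960)*23078 = -959*23078 = -22131802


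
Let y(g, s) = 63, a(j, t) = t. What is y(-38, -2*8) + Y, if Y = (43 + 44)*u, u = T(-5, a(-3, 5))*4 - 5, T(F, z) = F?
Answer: -2112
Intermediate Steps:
u = -25 (u = -5*4 - 5 = -20 - 5 = -25)
Y = -2175 (Y = (43 + 44)*(-25) = 87*(-25) = -2175)
y(-38, -2*8) + Y = 63 - 2175 = -2112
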